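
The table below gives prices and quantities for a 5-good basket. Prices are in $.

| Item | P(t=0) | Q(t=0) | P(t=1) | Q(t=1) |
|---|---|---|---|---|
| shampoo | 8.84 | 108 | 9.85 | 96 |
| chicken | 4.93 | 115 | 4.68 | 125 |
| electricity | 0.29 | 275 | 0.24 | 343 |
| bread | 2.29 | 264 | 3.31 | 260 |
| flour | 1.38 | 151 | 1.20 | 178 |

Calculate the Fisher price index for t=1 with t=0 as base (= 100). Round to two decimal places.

Laspeyres component (base-period weights):
ΣP(t=1)Q(t=0) = 9.85×108 + 4.68×115 + 0.24×275 + 3.31×264 + 1.20×151 = 1063.8 + 538.2 + 66 + 873.84 + 181.2 = 2723.04
ΣP(t=0)Q(t=0) = 8.84×108 + 4.93×115 + 0.29×275 + 2.29×264 + 1.38×151 = 954.72 + 566.95 + 79.75 + 604.56 + 208.38 = 2414.36
L = 2723.04 / 2414.36 × 100 = 112.7852
Paasche component (current-period weights):
ΣP(t=1)Q(t=1) = 9.85×96 + 4.68×125 + 0.24×343 + 3.31×260 + 1.20×178 = 945.6 + 585 + 82.32 + 860.6 + 213.6 = 2687.12
ΣP(t=0)Q(t=1) = 8.84×96 + 4.93×125 + 0.29×343 + 2.29×260 + 1.38×178 = 848.64 + 616.25 + 99.47 + 595.4 + 245.64 = 2405.4
P = 2687.12 / 2405.4 × 100 = 111.7120
Fisher = √(L × P) = √(112.7852 × 111.7120) = 112.2473

112.25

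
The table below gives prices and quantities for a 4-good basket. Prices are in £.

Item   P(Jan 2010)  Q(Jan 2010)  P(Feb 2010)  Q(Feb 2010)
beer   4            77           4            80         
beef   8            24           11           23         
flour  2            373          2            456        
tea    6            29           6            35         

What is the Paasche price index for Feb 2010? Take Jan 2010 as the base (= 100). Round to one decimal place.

Paasche price index uses current-period quantities as weights.
ΣP(Feb 2010)·Q(Feb 2010) = 4×80 + 11×23 + 2×456 + 6×35 = 320 + 253 + 912 + 210 = 1695
ΣP(Jan 2010)·Q(Feb 2010) = 4×80 + 8×23 + 2×456 + 6×35 = 320 + 184 + 912 + 210 = 1626
Index = 1695 / 1626 × 100 = 104.2435

104.2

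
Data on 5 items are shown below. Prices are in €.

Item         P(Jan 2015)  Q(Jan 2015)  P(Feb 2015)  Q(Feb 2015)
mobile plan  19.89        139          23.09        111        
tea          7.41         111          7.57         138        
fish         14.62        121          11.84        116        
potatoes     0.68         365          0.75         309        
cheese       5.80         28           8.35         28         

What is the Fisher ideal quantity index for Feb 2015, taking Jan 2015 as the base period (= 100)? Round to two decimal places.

Laspeyres component (base-period weights):
ΣP(Jan 2015)Q(Feb 2015) = 19.89×111 + 7.41×138 + 14.62×116 + 0.68×309 + 5.80×28 = 2207.79 + 1022.58 + 1695.92 + 210.12 + 162.4 = 5298.81
ΣP(Jan 2015)Q(Jan 2015) = 19.89×139 + 7.41×111 + 14.62×121 + 0.68×365 + 5.80×28 = 2764.71 + 822.51 + 1769.02 + 248.2 + 162.4 = 5766.84
L = 5298.81 / 5766.84 × 100 = 91.8841
Paasche component (current-period weights):
ΣP(Feb 2015)Q(Feb 2015) = 23.09×111 + 7.57×138 + 11.84×116 + 0.75×309 + 8.35×28 = 2562.99 + 1044.66 + 1373.44 + 231.75 + 233.8 = 5446.64
ΣP(Feb 2015)Q(Jan 2015) = 23.09×139 + 7.57×111 + 11.84×121 + 0.75×365 + 8.35×28 = 3209.51 + 840.27 + 1432.64 + 273.75 + 233.8 = 5989.97
P = 5446.64 / 5989.97 × 100 = 90.9293
Fisher = √(L × P) = √(91.8841 × 90.9293) = 91.4055

91.41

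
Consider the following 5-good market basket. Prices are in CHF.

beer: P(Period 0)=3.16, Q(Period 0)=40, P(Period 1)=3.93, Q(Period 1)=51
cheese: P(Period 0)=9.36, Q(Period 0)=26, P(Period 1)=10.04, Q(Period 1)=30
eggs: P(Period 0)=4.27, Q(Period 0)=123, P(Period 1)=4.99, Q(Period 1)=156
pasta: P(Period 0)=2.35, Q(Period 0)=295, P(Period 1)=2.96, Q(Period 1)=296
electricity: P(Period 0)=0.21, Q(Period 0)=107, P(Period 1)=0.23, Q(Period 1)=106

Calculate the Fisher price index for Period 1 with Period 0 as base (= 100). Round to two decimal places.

119.62

Laspeyres component (base-period weights):
ΣP(Period 1)Q(Period 0) = 3.93×40 + 10.04×26 + 4.99×123 + 2.96×295 + 0.23×107 = 157.2 + 261.04 + 613.77 + 873.2 + 24.61 = 1929.82
ΣP(Period 0)Q(Period 0) = 3.16×40 + 9.36×26 + 4.27×123 + 2.35×295 + 0.21×107 = 126.4 + 243.36 + 525.21 + 693.25 + 22.47 = 1610.69
L = 1929.82 / 1610.69 × 100 = 119.8132
Paasche component (current-period weights):
ΣP(Period 1)Q(Period 1) = 3.93×51 + 10.04×30 + 4.99×156 + 2.96×296 + 0.23×106 = 200.43 + 301.2 + 778.44 + 876.16 + 24.38 = 2180.61
ΣP(Period 0)Q(Period 1) = 3.16×51 + 9.36×30 + 4.27×156 + 2.35×296 + 0.21×106 = 161.16 + 280.8 + 666.12 + 695.6 + 22.26 = 1825.94
P = 2180.61 / 1825.94 × 100 = 119.4240
Fisher = √(L × P) = √(119.8132 × 119.4240) = 119.6184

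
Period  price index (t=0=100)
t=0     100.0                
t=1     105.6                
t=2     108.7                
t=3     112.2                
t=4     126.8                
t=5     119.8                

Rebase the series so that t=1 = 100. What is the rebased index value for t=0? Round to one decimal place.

94.7

Rebased(t=0) = 100.0 / 105.6 × 100 = 94.6970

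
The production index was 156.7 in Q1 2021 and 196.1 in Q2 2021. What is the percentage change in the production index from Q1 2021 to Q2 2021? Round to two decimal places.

25.14%

Change = (196.1 − 156.7) / 156.7 × 100
       = 39.4 / 156.7 × 100 = 25.1436%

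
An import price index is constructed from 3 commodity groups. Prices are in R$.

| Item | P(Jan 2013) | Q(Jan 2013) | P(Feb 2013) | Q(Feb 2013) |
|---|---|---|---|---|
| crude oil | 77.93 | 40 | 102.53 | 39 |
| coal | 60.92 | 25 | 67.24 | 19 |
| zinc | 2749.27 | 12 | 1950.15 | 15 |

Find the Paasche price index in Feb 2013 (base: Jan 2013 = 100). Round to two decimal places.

Paasche price index uses current-period quantities as weights.
ΣP(Feb 2013)·Q(Feb 2013) = 102.53×39 + 67.24×19 + 1950.15×15 = 3998.67 + 1277.56 + 29252.25 = 34528.48
ΣP(Jan 2013)·Q(Feb 2013) = 77.93×39 + 60.92×19 + 2749.27×15 = 3039.27 + 1157.48 + 41239.05 = 45435.8
Index = 34528.48 / 45435.8 × 100 = 75.9940

75.99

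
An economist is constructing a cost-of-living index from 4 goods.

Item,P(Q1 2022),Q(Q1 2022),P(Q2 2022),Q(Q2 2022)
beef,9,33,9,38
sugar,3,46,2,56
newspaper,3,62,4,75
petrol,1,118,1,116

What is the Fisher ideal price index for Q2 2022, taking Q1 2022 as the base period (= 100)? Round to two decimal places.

102.20

Laspeyres component (base-period weights):
ΣP(Q2 2022)Q(Q1 2022) = 9×33 + 2×46 + 4×62 + 1×118 = 297 + 92 + 248 + 118 = 755
ΣP(Q1 2022)Q(Q1 2022) = 9×33 + 3×46 + 3×62 + 1×118 = 297 + 138 + 186 + 118 = 739
L = 755 / 739 × 100 = 102.1651
Paasche component (current-period weights):
ΣP(Q2 2022)Q(Q2 2022) = 9×38 + 2×56 + 4×75 + 1×116 = 342 + 112 + 300 + 116 = 870
ΣP(Q1 2022)Q(Q2 2022) = 9×38 + 3×56 + 3×75 + 1×116 = 342 + 168 + 225 + 116 = 851
P = 870 / 851 × 100 = 102.2327
Fisher = √(L × P) = √(102.1651 × 102.2327) = 102.1989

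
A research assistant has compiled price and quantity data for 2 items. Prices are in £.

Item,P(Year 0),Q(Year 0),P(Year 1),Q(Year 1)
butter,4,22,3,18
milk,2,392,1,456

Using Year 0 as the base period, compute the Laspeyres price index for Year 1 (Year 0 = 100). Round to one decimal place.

52.5

Laspeyres price index uses base-period quantities as weights.
ΣP(Year 1)·Q(Year 0) = 3×22 + 1×392 = 66 + 392 = 458
ΣP(Year 0)·Q(Year 0) = 4×22 + 2×392 = 88 + 784 = 872
Index = 458 / 872 × 100 = 52.5229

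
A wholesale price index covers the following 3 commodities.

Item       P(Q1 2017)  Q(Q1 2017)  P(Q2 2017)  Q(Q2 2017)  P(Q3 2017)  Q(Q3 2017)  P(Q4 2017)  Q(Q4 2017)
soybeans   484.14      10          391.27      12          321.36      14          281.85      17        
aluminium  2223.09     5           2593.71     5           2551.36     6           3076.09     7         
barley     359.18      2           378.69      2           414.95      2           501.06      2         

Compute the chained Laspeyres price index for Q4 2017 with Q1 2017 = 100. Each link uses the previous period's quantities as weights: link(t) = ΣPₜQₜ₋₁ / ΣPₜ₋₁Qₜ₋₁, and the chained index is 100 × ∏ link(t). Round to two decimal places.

Link Q1 2017→Q2 2017:
ΣP(Q2 2017)Q(Q1 2017) = 391.27×10 + 2593.71×5 + 378.69×2 = 3912.7 + 12968.55 + 757.38 = 17638.63
ΣP(Q1 2017)Q(Q1 2017) = 484.14×10 + 2223.09×5 + 359.18×2 = 4841.4 + 11115.45 + 718.36 = 16675.21
link = 17638.63/16675.21 = 1.057776
Link Q2 2017→Q3 2017:
ΣP(Q3 2017)Q(Q2 2017) = 321.36×12 + 2551.36×5 + 414.95×2 = 3856.32 + 12756.8 + 829.9 = 17443.02
ΣP(Q2 2017)Q(Q2 2017) = 391.27×12 + 2593.71×5 + 378.69×2 = 4695.24 + 12968.55 + 757.38 = 18421.17
link = 17443.02/18421.17 = 0.946901
Link Q3 2017→Q4 2017:
ΣP(Q4 2017)Q(Q3 2017) = 281.85×14 + 3076.09×6 + 501.06×2 = 3945.9 + 18456.54 + 1002.12 = 23404.56
ΣP(Q3 2017)Q(Q3 2017) = 321.36×14 + 2551.36×6 + 414.95×2 = 4499.04 + 15308.16 + 829.9 = 20637.1
link = 23404.56/20637.1 = 1.134101
Chained index = 100 × 1.057776 × 0.946901 × 1.134101 = 113.5925

113.59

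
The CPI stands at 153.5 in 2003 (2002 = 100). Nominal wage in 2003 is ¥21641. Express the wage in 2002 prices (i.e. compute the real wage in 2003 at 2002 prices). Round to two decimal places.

Real = Nominal ÷ (Index/100) = 21641 ÷ (153.5/100)
     = 21641 ÷ 1.535 = 14098.3713

14098.37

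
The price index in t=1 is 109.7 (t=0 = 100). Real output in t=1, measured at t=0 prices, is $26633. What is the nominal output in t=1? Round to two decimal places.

29216.40

Nominal = Real × (Index/100) = 26633 × (109.7/100)
        = 26633 × 1.097 = 29216.4010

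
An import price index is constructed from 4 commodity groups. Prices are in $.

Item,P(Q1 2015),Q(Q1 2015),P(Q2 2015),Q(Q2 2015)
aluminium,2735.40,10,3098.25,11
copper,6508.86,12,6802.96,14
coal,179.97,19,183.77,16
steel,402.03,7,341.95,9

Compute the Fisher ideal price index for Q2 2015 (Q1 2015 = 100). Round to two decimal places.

106.03

Laspeyres component (base-period weights):
ΣP(Q2 2015)Q(Q1 2015) = 3098.25×10 + 6802.96×12 + 183.77×19 + 341.95×7 = 30982.5 + 81635.52 + 3491.63 + 2393.65 = 118503.3
ΣP(Q1 2015)Q(Q1 2015) = 2735.40×10 + 6508.86×12 + 179.97×19 + 402.03×7 = 27354 + 78106.32 + 3419.43 + 2814.21 = 111693.96
L = 118503.3 / 111693.96 × 100 = 106.0964
Paasche component (current-period weights):
ΣP(Q2 2015)Q(Q2 2015) = 3098.25×11 + 6802.96×14 + 183.77×16 + 341.95×9 = 34080.75 + 95241.44 + 2940.32 + 3077.55 = 135340.06
ΣP(Q1 2015)Q(Q2 2015) = 2735.40×11 + 6508.86×14 + 179.97×16 + 402.03×9 = 30089.4 + 91124.04 + 2879.52 + 3618.27 = 127711.23
P = 135340.06 / 127711.23 × 100 = 105.9735
Fisher = √(L × P) = √(106.0964 × 105.9735) = 106.0349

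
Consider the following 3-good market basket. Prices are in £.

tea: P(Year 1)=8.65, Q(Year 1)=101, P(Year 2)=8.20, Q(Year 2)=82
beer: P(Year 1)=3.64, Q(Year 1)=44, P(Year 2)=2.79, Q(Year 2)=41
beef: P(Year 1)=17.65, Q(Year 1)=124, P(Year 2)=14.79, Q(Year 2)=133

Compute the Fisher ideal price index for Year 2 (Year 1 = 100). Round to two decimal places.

Laspeyres component (base-period weights):
ΣP(Year 2)Q(Year 1) = 8.20×101 + 2.79×44 + 14.79×124 = 828.2 + 122.76 + 1833.96 = 2784.92
ΣP(Year 1)Q(Year 1) = 8.65×101 + 3.64×44 + 17.65×124 = 873.65 + 160.16 + 2188.6 = 3222.41
L = 2784.92 / 3222.41 × 100 = 86.4235
Paasche component (current-period weights):
ΣP(Year 2)Q(Year 2) = 8.20×82 + 2.79×41 + 14.79×133 = 672.4 + 114.39 + 1967.07 = 2753.86
ΣP(Year 1)Q(Year 2) = 8.65×82 + 3.64×41 + 17.65×133 = 709.3 + 149.24 + 2347.45 = 3205.99
P = 2753.86 / 3205.99 × 100 = 85.8973
Fisher = √(L × P) = √(86.4235 × 85.8973) = 86.1600

86.16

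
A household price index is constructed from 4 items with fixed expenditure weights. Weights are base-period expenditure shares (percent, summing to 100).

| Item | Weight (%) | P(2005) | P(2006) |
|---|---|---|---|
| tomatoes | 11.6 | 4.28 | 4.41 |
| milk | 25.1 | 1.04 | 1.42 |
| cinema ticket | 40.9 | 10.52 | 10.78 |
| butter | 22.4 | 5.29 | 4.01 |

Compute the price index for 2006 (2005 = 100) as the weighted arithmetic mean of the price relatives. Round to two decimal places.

105.11

tomatoes: 11.6 × (4.41/4.28) = 11.6 × 1.030374 = 11.9523
milk: 25.1 × (1.42/1.04) = 25.1 × 1.365385 = 34.2712
cinema ticket: 40.9 × (10.78/10.52) = 40.9 × 1.024715 = 41.9108
butter: 22.4 × (4.01/5.29) = 22.4 × 0.758034 = 16.9800
Index = Σ wᵢ·(p₁ᵢ/p₀ᵢ) = 11.9523 + 34.2712 + 41.9108 + 16.9800 = 105.1143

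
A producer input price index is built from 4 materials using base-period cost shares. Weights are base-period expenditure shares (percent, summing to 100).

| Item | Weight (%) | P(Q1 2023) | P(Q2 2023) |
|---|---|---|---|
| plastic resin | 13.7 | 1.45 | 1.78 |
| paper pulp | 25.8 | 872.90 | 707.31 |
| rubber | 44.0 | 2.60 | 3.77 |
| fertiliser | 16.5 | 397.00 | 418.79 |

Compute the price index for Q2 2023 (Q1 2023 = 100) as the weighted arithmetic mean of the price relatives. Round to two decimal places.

118.93

plastic resin: 13.7 × (1.78/1.45) = 13.7 × 1.227586 = 16.8179
paper pulp: 25.8 × (707.31/872.90) = 25.8 × 0.810299 = 20.9057
rubber: 44.0 × (3.77/2.60) = 44.0 × 1.450000 = 63.8000
fertiliser: 16.5 × (418.79/397.00) = 16.5 × 1.054887 = 17.4056
Index = Σ wᵢ·(p₁ᵢ/p₀ᵢ) = 16.8179 + 20.9057 + 63.8000 + 17.4056 = 118.9293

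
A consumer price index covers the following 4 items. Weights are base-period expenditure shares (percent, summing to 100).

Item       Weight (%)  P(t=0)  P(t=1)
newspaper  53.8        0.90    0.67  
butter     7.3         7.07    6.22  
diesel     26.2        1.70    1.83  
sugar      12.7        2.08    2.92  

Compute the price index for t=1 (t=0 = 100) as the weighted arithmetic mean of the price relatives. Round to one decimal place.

newspaper: 53.8 × (0.67/0.90) = 53.8 × 0.744444 = 40.0511
butter: 7.3 × (6.22/7.07) = 7.3 × 0.879774 = 6.4223
diesel: 26.2 × (1.83/1.70) = 26.2 × 1.076471 = 28.2035
sugar: 12.7 × (2.92/2.08) = 12.7 × 1.403846 = 17.8288
Index = Σ wᵢ·(p₁ᵢ/p₀ᵢ) = 40.0511 + 6.4223 + 28.2035 + 17.8288 = 92.5058

92.5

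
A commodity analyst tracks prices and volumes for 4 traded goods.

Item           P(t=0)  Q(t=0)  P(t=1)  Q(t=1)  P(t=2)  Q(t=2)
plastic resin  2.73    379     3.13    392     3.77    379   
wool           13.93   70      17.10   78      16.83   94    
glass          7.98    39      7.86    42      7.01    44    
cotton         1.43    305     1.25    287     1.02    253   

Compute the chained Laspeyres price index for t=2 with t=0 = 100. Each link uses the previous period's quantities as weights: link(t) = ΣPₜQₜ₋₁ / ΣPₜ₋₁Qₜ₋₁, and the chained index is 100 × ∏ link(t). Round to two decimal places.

115.78

Link t=0→t=1:
ΣP(t=1)Q(t=0) = 3.13×379 + 17.10×70 + 7.86×39 + 1.25×305 = 1186.27 + 1197 + 306.54 + 381.25 = 3071.06
ΣP(t=0)Q(t=0) = 2.73×379 + 13.93×70 + 7.98×39 + 1.43×305 = 1034.67 + 975.1 + 311.22 + 436.15 = 2757.14
link = 3071.06/2757.14 = 1.113857
Link t=1→t=2:
ΣP(t=2)Q(t=1) = 3.77×392 + 16.83×78 + 7.01×42 + 1.02×287 = 1477.84 + 1312.74 + 294.42 + 292.74 = 3377.74
ΣP(t=1)Q(t=1) = 3.13×392 + 17.10×78 + 7.86×42 + 1.25×287 = 1226.96 + 1333.8 + 330.12 + 358.75 = 3249.63
link = 3377.74/3249.63 = 1.039423
Chained index = 100 × 1.113857 × 1.039423 = 115.7769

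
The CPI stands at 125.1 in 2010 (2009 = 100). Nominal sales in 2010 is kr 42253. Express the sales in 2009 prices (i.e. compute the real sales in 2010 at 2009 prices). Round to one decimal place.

Real = Nominal ÷ (Index/100) = 42253 ÷ (125.1/100)
     = 42253 ÷ 1.251 = 33775.3797

33775.4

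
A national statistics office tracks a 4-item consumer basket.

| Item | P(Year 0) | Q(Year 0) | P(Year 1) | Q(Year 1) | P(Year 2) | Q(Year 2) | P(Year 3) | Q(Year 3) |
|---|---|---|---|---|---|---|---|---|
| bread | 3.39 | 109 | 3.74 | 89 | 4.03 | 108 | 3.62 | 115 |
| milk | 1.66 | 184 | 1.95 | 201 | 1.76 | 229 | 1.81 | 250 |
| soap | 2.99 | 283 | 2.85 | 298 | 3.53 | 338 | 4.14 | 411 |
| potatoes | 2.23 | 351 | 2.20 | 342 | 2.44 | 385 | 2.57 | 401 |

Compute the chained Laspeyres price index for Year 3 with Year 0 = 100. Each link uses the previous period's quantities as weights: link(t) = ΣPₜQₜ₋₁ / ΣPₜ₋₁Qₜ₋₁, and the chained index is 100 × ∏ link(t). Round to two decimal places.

Link Year 0→Year 1:
ΣP(Year 1)Q(Year 0) = 3.74×109 + 1.95×184 + 2.85×283 + 2.20×351 = 407.66 + 358.8 + 806.55 + 772.2 = 2345.21
ΣP(Year 0)Q(Year 0) = 3.39×109 + 1.66×184 + 2.99×283 + 2.23×351 = 369.51 + 305.44 + 846.17 + 782.73 = 2303.85
link = 2345.21/2303.85 = 1.017953
Link Year 1→Year 2:
ΣP(Year 2)Q(Year 1) = 4.03×89 + 1.76×201 + 3.53×298 + 2.44×342 = 358.67 + 353.76 + 1051.94 + 834.48 = 2598.85
ΣP(Year 1)Q(Year 1) = 3.74×89 + 1.95×201 + 2.85×298 + 2.20×342 = 332.86 + 391.95 + 849.3 + 752.4 = 2326.51
link = 2598.85/2326.51 = 1.117059
Link Year 2→Year 3:
ΣP(Year 3)Q(Year 2) = 3.62×108 + 1.81×229 + 4.14×338 + 2.57×385 = 390.96 + 414.49 + 1399.32 + 989.45 = 3194.22
ΣP(Year 2)Q(Year 2) = 4.03×108 + 1.76×229 + 3.53×338 + 2.44×385 = 435.24 + 403.04 + 1193.14 + 939.4 = 2970.82
link = 3194.22/2970.82 = 1.075198
Chained index = 100 × 1.017953 × 1.117059 × 1.075198 = 122.2622

122.26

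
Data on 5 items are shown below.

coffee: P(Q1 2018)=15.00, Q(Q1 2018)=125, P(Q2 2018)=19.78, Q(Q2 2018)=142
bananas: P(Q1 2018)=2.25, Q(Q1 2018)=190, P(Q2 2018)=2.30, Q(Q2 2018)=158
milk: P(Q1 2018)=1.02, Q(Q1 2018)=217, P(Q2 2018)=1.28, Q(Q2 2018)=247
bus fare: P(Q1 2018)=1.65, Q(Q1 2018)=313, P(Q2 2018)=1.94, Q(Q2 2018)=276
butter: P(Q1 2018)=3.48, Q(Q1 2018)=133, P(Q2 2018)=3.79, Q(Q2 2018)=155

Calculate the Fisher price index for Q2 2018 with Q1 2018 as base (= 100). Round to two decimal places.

Laspeyres component (base-period weights):
ΣP(Q2 2018)Q(Q1 2018) = 19.78×125 + 2.30×190 + 1.28×217 + 1.94×313 + 3.79×133 = 2472.5 + 437 + 277.76 + 607.22 + 504.07 = 4298.55
ΣP(Q1 2018)Q(Q1 2018) = 15.00×125 + 2.25×190 + 1.02×217 + 1.65×313 + 3.48×133 = 1875 + 427.5 + 221.34 + 516.45 + 462.84 = 3503.13
L = 4298.55 / 3503.13 × 100 = 122.7060
Paasche component (current-period weights):
ΣP(Q2 2018)Q(Q2 2018) = 19.78×142 + 2.30×158 + 1.28×247 + 1.94×276 + 3.79×155 = 2808.76 + 363.4 + 316.16 + 535.44 + 587.45 = 4611.21
ΣP(Q1 2018)Q(Q2 2018) = 15.00×142 + 2.25×158 + 1.02×247 + 1.65×276 + 3.48×155 = 2130 + 355.5 + 251.94 + 455.4 + 539.4 = 3732.24
P = 4611.21 / 3732.24 × 100 = 123.5507
Fisher = √(L × P) = √(122.7060 × 123.5507) = 123.1276

123.13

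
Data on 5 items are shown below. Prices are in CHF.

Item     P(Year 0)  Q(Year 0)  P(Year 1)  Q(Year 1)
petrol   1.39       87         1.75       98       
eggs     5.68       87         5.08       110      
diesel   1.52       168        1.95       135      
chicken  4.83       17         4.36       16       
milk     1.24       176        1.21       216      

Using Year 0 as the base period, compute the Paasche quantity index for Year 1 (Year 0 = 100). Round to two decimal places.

Paasche quantity index uses current-period prices as weights.
ΣP(Year 1)·Q(Year 1) = 1.75×98 + 5.08×110 + 1.95×135 + 4.36×16 + 1.21×216 = 171.5 + 558.8 + 263.25 + 69.76 + 261.36 = 1324.67
ΣP(Year 1)·Q(Year 0) = 1.75×87 + 5.08×87 + 1.95×168 + 4.36×17 + 1.21×176 = 152.25 + 441.96 + 327.6 + 74.12 + 212.96 = 1208.89
Index = 1324.67 / 1208.89 × 100 = 109.5774

109.58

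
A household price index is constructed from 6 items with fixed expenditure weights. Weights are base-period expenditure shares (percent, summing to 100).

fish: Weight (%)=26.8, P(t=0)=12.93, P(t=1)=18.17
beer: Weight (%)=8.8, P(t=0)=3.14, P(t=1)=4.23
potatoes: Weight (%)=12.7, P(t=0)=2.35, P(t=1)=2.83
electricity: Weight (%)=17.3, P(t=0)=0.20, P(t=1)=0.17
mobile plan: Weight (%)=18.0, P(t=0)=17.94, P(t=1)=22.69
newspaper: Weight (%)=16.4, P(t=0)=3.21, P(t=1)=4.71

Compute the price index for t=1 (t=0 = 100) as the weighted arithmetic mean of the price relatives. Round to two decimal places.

fish: 26.8 × (18.17/12.93) = 26.8 × 1.405259 = 37.6609
beer: 8.8 × (4.23/3.14) = 8.8 × 1.347134 = 11.8548
potatoes: 12.7 × (2.83/2.35) = 12.7 × 1.204255 = 15.2940
electricity: 17.3 × (0.17/0.20) = 17.3 × 0.850000 = 14.7050
mobile plan: 18.0 × (22.69/17.94) = 18.0 × 1.264771 = 22.7659
newspaper: 16.4 × (4.71/3.21) = 16.4 × 1.467290 = 24.0636
Index = Σ wᵢ·(p₁ᵢ/p₀ᵢ) = 37.6609 + 11.8548 + 15.2940 + 14.7050 + 22.7659 + 24.0636 = 126.3442

126.34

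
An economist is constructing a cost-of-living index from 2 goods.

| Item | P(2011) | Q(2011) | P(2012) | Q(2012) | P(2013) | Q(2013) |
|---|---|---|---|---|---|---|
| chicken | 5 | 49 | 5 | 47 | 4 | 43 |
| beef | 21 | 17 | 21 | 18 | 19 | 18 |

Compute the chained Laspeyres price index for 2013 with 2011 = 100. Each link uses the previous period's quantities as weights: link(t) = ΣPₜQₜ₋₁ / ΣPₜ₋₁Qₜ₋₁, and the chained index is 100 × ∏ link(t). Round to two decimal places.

86.46

Link 2011→2012:
ΣP(2012)Q(2011) = 5×49 + 21×17 = 245 + 357 = 602
ΣP(2011)Q(2011) = 5×49 + 21×17 = 245 + 357 = 602
link = 602/602 = 1.000000
Link 2012→2013:
ΣP(2013)Q(2012) = 4×47 + 19×18 = 188 + 342 = 530
ΣP(2012)Q(2012) = 5×47 + 21×18 = 235 + 378 = 613
link = 530/613 = 0.864600
Chained index = 100 × 1.000000 × 0.864600 = 86.4600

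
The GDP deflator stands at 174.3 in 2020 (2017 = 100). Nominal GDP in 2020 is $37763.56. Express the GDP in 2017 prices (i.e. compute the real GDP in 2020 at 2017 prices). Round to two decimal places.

21665.84

Real = Nominal ÷ (Index/100) = 37763.56 ÷ (174.3/100)
     = 37763.56 ÷ 1.743 = 21665.8405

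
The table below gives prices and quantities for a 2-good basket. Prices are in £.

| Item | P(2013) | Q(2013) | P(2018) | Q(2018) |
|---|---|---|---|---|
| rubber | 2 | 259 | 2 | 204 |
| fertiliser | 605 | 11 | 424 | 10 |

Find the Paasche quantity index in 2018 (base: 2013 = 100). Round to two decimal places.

89.70

Paasche quantity index uses current-period prices as weights.
ΣP(2018)·Q(2018) = 2×204 + 424×10 = 408 + 4240 = 4648
ΣP(2018)·Q(2013) = 2×259 + 424×11 = 518 + 4664 = 5182
Index = 4648 / 5182 × 100 = 89.6951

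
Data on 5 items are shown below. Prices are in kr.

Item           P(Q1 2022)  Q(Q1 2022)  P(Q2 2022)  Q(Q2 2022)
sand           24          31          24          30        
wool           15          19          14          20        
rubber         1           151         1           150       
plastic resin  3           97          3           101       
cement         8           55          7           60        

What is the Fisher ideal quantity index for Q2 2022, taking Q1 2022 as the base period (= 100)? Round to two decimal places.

102.08

Laspeyres component (base-period weights):
ΣP(Q1 2022)Q(Q2 2022) = 24×30 + 15×20 + 1×150 + 3×101 + 8×60 = 720 + 300 + 150 + 303 + 480 = 1953
ΣP(Q1 2022)Q(Q1 2022) = 24×31 + 15×19 + 1×151 + 3×97 + 8×55 = 744 + 285 + 151 + 291 + 440 = 1911
L = 1953 / 1911 × 100 = 102.1978
Paasche component (current-period weights):
ΣP(Q2 2022)Q(Q2 2022) = 24×30 + 14×20 + 1×150 + 3×101 + 7×60 = 720 + 280 + 150 + 303 + 420 = 1873
ΣP(Q2 2022)Q(Q1 2022) = 24×31 + 14×19 + 1×151 + 3×97 + 7×55 = 744 + 266 + 151 + 291 + 385 = 1837
P = 1873 / 1837 × 100 = 101.9597
Fisher = √(L × P) = √(102.1978 × 101.9597) = 102.0787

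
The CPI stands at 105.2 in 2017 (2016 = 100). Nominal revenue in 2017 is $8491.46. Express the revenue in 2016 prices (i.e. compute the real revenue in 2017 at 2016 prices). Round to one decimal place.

8071.7

Real = Nominal ÷ (Index/100) = 8491.46 ÷ (105.2/100)
     = 8491.46 ÷ 1.052 = 8071.7300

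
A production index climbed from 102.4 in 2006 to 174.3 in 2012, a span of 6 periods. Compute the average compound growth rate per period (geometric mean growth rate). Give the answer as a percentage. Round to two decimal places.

9.27%

Growth factor = (174.3/102.4)^(1/6) = (1.702148)^(1/6) = 1.092697
Growth rate = 1.092697 − 1 = 0.092697 = 9.2697%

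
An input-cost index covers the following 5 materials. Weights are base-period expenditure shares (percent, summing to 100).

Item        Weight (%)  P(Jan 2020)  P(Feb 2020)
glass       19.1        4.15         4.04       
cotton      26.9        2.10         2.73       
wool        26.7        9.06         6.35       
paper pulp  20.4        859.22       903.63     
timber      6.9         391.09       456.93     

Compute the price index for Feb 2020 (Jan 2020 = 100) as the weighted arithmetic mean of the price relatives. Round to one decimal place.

glass: 19.1 × (4.04/4.15) = 19.1 × 0.973494 = 18.5937
cotton: 26.9 × (2.73/2.10) = 26.9 × 1.300000 = 34.9700
wool: 26.7 × (6.35/9.06) = 26.7 × 0.700883 = 18.7136
paper pulp: 20.4 × (903.63/859.22) = 20.4 × 1.051686 = 21.4544
timber: 6.9 × (456.93/391.09) = 6.9 × 1.168350 = 8.0616
Index = Σ wᵢ·(p₁ᵢ/p₀ᵢ) = 18.5937 + 34.9700 + 18.7136 + 21.4544 + 8.0616 = 101.7933

101.8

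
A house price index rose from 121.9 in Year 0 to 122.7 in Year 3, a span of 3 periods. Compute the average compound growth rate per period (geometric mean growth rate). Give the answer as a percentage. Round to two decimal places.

0.22%

Growth factor = (122.7/121.9)^(1/3) = (1.006563)^(1/3) = 1.002183
Growth rate = 1.002183 − 1 = 0.002183 = 0.2183%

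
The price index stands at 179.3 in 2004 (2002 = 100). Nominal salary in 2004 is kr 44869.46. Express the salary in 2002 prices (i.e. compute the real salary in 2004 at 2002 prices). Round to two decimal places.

Real = Nominal ÷ (Index/100) = 44869.46 ÷ (179.3/100)
     = 44869.46 ÷ 1.793 = 25024.7964

25024.80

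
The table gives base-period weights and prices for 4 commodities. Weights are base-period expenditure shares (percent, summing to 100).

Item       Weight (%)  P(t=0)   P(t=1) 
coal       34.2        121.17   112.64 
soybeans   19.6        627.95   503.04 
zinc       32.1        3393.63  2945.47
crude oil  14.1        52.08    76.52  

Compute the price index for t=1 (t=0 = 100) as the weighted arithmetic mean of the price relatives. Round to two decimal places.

96.07

coal: 34.2 × (112.64/121.17) = 34.2 × 0.929603 = 31.7924
soybeans: 19.6 × (503.04/627.95) = 19.6 × 0.801083 = 15.7012
zinc: 32.1 × (2945.47/3393.63) = 32.1 × 0.867941 = 27.8609
crude oil: 14.1 × (76.52/52.08) = 14.1 × 1.469278 = 20.7168
Index = Σ wᵢ·(p₁ᵢ/p₀ᵢ) = 31.7924 + 15.7012 + 27.8609 + 20.7168 = 96.0714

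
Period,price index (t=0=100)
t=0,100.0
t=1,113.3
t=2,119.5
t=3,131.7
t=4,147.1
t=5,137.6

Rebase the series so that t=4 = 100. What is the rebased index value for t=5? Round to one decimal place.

Rebased(t=5) = 137.6 / 147.1 × 100 = 93.5418

93.5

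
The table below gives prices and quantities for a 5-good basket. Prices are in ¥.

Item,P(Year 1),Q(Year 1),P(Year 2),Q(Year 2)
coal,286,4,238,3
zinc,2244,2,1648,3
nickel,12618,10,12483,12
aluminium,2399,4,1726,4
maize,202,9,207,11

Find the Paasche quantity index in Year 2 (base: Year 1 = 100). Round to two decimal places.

119.43

Paasche quantity index uses current-period prices as weights.
ΣP(Year 2)·Q(Year 2) = 238×3 + 1648×3 + 12483×12 + 1726×4 + 207×11 = 714 + 4944 + 149796 + 6904 + 2277 = 164635
ΣP(Year 2)·Q(Year 1) = 238×4 + 1648×2 + 12483×10 + 1726×4 + 207×9 = 952 + 3296 + 124830 + 6904 + 1863 = 137845
Index = 164635 / 137845 × 100 = 119.4349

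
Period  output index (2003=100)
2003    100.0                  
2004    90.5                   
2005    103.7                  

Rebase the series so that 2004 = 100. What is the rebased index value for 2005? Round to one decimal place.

114.6

Rebased(2005) = 103.7 / 90.5 × 100 = 114.5856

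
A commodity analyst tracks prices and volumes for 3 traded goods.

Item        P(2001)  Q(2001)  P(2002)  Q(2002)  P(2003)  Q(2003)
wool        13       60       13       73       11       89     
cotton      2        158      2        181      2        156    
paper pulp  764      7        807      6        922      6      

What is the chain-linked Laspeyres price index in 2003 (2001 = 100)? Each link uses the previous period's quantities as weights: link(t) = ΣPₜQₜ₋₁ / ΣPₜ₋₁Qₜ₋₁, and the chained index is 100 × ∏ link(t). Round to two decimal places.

113.93

Link 2001→2002:
ΣP(2002)Q(2001) = 13×60 + 2×158 + 807×7 = 780 + 316 + 5649 = 6745
ΣP(2001)Q(2001) = 13×60 + 2×158 + 764×7 = 780 + 316 + 5348 = 6444
link = 6745/6444 = 1.046710
Link 2002→2003:
ΣP(2003)Q(2002) = 11×73 + 2×181 + 922×6 = 803 + 362 + 5532 = 6697
ΣP(2002)Q(2002) = 13×73 + 2×181 + 807×6 = 949 + 362 + 4842 = 6153
link = 6697/6153 = 1.088412
Chained index = 100 × 1.046710 × 1.088412 = 113.9252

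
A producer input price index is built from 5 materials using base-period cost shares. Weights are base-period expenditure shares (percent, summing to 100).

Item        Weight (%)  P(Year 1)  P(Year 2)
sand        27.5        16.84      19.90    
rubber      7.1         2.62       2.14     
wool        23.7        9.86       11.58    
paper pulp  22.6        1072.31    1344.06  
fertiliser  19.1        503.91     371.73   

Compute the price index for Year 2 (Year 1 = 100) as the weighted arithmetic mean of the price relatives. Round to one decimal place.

108.5

sand: 27.5 × (19.90/16.84) = 27.5 × 1.181710 = 32.4970
rubber: 7.1 × (2.14/2.62) = 7.1 × 0.816794 = 5.7992
wool: 23.7 × (11.58/9.86) = 23.7 × 1.174442 = 27.8343
paper pulp: 22.6 × (1344.06/1072.31) = 22.6 × 1.253425 = 28.3274
fertiliser: 19.1 × (371.73/503.91) = 19.1 × 0.737691 = 14.0899
Index = Σ wᵢ·(p₁ᵢ/p₀ᵢ) = 32.4970 + 5.7992 + 27.8343 + 28.3274 + 14.0899 = 108.5479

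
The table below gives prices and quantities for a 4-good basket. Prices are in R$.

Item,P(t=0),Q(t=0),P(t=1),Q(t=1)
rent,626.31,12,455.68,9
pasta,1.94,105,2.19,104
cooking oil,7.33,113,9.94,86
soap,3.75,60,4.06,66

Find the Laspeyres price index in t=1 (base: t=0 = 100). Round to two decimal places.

Laspeyres price index uses base-period quantities as weights.
ΣP(t=1)·Q(t=0) = 455.68×12 + 2.19×105 + 9.94×113 + 4.06×60 = 5468.16 + 229.95 + 1123.22 + 243.6 = 7064.93
ΣP(t=0)·Q(t=0) = 626.31×12 + 1.94×105 + 7.33×113 + 3.75×60 = 7515.72 + 203.7 + 828.29 + 225 = 8772.71
Index = 7064.93 / 8772.71 × 100 = 80.5330

80.53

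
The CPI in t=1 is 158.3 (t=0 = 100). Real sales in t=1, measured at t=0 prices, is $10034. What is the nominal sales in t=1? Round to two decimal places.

15883.82

Nominal = Real × (Index/100) = 10034 × (158.3/100)
        = 10034 × 1.583 = 15883.8220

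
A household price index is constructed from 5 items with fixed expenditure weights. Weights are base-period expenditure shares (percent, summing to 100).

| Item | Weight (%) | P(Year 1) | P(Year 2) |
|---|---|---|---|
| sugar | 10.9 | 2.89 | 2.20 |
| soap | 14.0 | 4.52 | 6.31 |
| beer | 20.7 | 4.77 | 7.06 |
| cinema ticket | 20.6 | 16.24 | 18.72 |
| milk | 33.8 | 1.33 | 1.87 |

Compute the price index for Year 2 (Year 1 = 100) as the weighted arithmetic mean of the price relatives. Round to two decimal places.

129.75

sugar: 10.9 × (2.20/2.89) = 10.9 × 0.761246 = 8.2976
soap: 14.0 × (6.31/4.52) = 14.0 × 1.396018 = 19.5442
beer: 20.7 × (7.06/4.77) = 20.7 × 1.480084 = 30.6377
cinema ticket: 20.6 × (18.72/16.24) = 20.6 × 1.152709 = 23.7458
milk: 33.8 × (1.87/1.33) = 33.8 × 1.406015 = 47.5233
Index = Σ wᵢ·(p₁ᵢ/p₀ᵢ) = 8.2976 + 19.5442 + 30.6377 + 23.7458 + 47.5233 = 129.7487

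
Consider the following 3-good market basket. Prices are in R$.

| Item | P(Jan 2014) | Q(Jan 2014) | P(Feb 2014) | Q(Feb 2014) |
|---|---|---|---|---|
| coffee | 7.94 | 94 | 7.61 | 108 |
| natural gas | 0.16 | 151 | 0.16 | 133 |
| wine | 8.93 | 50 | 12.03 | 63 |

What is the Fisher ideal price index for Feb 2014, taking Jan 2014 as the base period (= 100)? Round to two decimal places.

110.63

Laspeyres component (base-period weights):
ΣP(Feb 2014)Q(Jan 2014) = 7.61×94 + 0.16×151 + 12.03×50 = 715.34 + 24.16 + 601.5 = 1341
ΣP(Jan 2014)Q(Jan 2014) = 7.94×94 + 0.16×151 + 8.93×50 = 746.36 + 24.16 + 446.5 = 1217.02
L = 1341 / 1217.02 × 100 = 110.1872
Paasche component (current-period weights):
ΣP(Feb 2014)Q(Feb 2014) = 7.61×108 + 0.16×133 + 12.03×63 = 821.88 + 21.28 + 757.89 = 1601.05
ΣP(Jan 2014)Q(Feb 2014) = 7.94×108 + 0.16×133 + 8.93×63 = 857.52 + 21.28 + 562.59 = 1441.39
P = 1601.05 / 1441.39 × 100 = 111.0768
Fisher = √(L × P) = √(110.1872 × 111.0768) = 110.6311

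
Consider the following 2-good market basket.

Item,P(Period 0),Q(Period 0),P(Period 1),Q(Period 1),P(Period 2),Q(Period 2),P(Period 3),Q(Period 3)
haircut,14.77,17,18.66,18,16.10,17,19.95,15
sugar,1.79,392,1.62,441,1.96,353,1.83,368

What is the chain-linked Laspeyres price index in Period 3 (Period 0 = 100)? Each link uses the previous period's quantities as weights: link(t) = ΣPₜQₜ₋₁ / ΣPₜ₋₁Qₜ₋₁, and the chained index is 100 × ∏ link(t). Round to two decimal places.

Link Period 0→Period 1:
ΣP(Period 1)Q(Period 0) = 18.66×17 + 1.62×392 = 317.22 + 635.04 = 952.26
ΣP(Period 0)Q(Period 0) = 14.77×17 + 1.79×392 = 251.09 + 701.68 = 952.77
link = 952.26/952.77 = 0.999465
Link Period 1→Period 2:
ΣP(Period 2)Q(Period 1) = 16.10×18 + 1.96×441 = 289.8 + 864.36 = 1154.16
ΣP(Period 1)Q(Period 1) = 18.66×18 + 1.62×441 = 335.88 + 714.42 = 1050.3
link = 1154.16/1050.3 = 1.098886
Link Period 2→Period 3:
ΣP(Period 3)Q(Period 2) = 19.95×17 + 1.83×353 = 339.15 + 645.99 = 985.14
ΣP(Period 2)Q(Period 2) = 16.10×17 + 1.96×353 = 273.7 + 691.88 = 965.58
link = 985.14/965.58 = 1.020257
Chained index = 100 × 0.999465 × 1.098886 × 1.020257 = 112.0546

112.05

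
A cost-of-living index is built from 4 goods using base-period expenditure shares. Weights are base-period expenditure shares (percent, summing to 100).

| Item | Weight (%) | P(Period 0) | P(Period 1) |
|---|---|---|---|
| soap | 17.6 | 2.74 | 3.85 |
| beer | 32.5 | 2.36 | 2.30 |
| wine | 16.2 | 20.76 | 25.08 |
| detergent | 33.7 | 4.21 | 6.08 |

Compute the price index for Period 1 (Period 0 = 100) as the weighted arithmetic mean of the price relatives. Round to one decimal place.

soap: 17.6 × (3.85/2.74) = 17.6 × 1.405109 = 24.7299
beer: 32.5 × (2.30/2.36) = 32.5 × 0.974576 = 31.6737
wine: 16.2 × (25.08/20.76) = 16.2 × 1.208092 = 19.5711
detergent: 33.7 × (6.08/4.21) = 33.7 × 1.444181 = 48.6689
Index = Σ wᵢ·(p₁ᵢ/p₀ᵢ) = 24.7299 + 31.6737 + 19.5711 + 48.6689 = 124.6436

124.6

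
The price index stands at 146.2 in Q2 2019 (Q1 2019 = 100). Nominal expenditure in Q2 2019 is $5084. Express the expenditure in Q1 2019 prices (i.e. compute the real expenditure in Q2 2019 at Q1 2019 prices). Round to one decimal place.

3477.4

Real = Nominal ÷ (Index/100) = 5084 ÷ (146.2/100)
     = 5084 ÷ 1.462 = 3477.4282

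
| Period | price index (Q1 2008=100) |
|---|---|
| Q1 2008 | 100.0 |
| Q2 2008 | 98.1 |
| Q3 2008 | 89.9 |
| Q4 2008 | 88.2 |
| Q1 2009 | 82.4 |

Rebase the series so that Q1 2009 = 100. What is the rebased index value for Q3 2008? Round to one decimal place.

Rebased(Q3 2008) = 89.9 / 82.4 × 100 = 109.1019

109.1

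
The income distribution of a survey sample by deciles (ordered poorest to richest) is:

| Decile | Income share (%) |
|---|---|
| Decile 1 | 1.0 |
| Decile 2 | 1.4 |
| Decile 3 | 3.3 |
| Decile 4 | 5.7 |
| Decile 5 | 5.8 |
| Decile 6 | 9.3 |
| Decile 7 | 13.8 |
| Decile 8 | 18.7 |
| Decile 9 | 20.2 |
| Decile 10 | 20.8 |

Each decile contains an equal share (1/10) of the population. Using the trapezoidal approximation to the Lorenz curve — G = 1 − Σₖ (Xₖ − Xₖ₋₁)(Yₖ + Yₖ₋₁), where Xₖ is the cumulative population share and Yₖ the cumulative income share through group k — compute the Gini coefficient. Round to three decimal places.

0.415

Cumulative income shares Yₖ: 0.0100, 0.0240, 0.0570, 0.1140, 0.1720, 0.2650, 0.4030, 0.5900, 0.7920, 1.0000
Σ (Xₖ−Xₖ₋₁)(Yₖ+Yₖ₋₁) = (1/10)(0.0100+0.0000) + (1/10)(0.0240+0.0100) + (1/10)(0.0570+0.0240) + (1/10)(0.1140+0.0570) + (1/10)(0.1720+0.1140) + (1/10)(0.2650+0.1720) + (1/10)(0.4030+0.2650) + (1/10)(0.5900+0.4030) + (1/10)(0.7920+0.5900) + (1/10)(1.0000+0.7920)
  = 0.0010 + 0.0034 + 0.0081 + 0.0171 + 0.0286 + 0.0437 + 0.0668 + 0.0993 + 0.1382 + 0.1792 = 0.5854
G = 1 − 0.5854 = 0.4146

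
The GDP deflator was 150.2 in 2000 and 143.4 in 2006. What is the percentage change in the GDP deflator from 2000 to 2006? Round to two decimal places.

-4.53%

Change = (143.4 − 150.2) / 150.2 × 100
       = -6.8 / 150.2 × 100 = -4.5273%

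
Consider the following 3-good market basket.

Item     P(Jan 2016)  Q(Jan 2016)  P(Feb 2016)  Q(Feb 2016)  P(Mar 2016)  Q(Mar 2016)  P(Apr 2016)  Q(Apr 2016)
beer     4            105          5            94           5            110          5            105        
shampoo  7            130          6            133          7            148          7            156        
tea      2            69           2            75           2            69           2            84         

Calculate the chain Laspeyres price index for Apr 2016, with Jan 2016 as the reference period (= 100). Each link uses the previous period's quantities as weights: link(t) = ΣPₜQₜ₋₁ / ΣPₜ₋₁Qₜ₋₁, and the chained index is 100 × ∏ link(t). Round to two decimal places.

107.52

Link Jan 2016→Feb 2016:
ΣP(Feb 2016)Q(Jan 2016) = 5×105 + 6×130 + 2×69 = 525 + 780 + 138 = 1443
ΣP(Jan 2016)Q(Jan 2016) = 4×105 + 7×130 + 2×69 = 420 + 910 + 138 = 1468
link = 1443/1468 = 0.982970
Link Feb 2016→Mar 2016:
ΣP(Mar 2016)Q(Feb 2016) = 5×94 + 7×133 + 2×75 = 470 + 931 + 150 = 1551
ΣP(Feb 2016)Q(Feb 2016) = 5×94 + 6×133 + 2×75 = 470 + 798 + 150 = 1418
link = 1551/1418 = 1.093794
Link Mar 2016→Apr 2016:
ΣP(Apr 2016)Q(Mar 2016) = 5×110 + 7×148 + 2×69 = 550 + 1036 + 138 = 1724
ΣP(Mar 2016)Q(Mar 2016) = 5×110 + 7×148 + 2×69 = 550 + 1036 + 138 = 1724
link = 1724/1724 = 1.000000
Chained index = 100 × 0.982970 × 1.093794 × 1.000000 = 107.5167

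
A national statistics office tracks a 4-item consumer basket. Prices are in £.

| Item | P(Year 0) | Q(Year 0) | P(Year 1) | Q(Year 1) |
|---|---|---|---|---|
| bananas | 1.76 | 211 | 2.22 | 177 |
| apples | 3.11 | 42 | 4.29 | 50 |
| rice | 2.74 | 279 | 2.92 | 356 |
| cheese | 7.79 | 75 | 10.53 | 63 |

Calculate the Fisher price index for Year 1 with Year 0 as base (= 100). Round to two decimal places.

120.62

Laspeyres component (base-period weights):
ΣP(Year 1)Q(Year 0) = 2.22×211 + 4.29×42 + 2.92×279 + 10.53×75 = 468.42 + 180.18 + 814.68 + 789.75 = 2253.03
ΣP(Year 0)Q(Year 0) = 1.76×211 + 3.11×42 + 2.74×279 + 7.79×75 = 371.36 + 130.62 + 764.46 + 584.25 = 1850.69
L = 2253.03 / 1850.69 × 100 = 121.7400
Paasche component (current-period weights):
ΣP(Year 1)Q(Year 1) = 2.22×177 + 4.29×50 + 2.92×356 + 10.53×63 = 392.94 + 214.5 + 1039.52 + 663.39 = 2310.35
ΣP(Year 0)Q(Year 1) = 1.76×177 + 3.11×50 + 2.74×356 + 7.79×63 = 311.52 + 155.5 + 975.44 + 490.77 = 1933.23
P = 2310.35 / 1933.23 × 100 = 119.5072
Fisher = √(L × P) = √(121.7400 × 119.5072) = 120.6185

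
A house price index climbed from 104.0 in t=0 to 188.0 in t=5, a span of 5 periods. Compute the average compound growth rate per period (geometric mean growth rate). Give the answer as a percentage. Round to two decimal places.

12.57%

Growth factor = (188.0/104.0)^(1/5) = (1.807692)^(1/5) = 1.125706
Growth rate = 1.125706 − 1 = 0.125706 = 12.5706%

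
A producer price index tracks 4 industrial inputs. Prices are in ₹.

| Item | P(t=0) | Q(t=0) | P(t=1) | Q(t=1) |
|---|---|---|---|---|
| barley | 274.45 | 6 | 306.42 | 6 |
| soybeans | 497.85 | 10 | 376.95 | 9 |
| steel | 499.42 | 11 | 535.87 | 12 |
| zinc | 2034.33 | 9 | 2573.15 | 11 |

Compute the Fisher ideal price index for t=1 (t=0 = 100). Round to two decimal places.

Laspeyres component (base-period weights):
ΣP(t=1)Q(t=0) = 306.42×6 + 376.95×10 + 535.87×11 + 2573.15×9 = 1838.52 + 3769.5 + 5894.57 + 23158.35 = 34660.94
ΣP(t=0)Q(t=0) = 274.45×6 + 497.85×10 + 499.42×11 + 2034.33×9 = 1646.7 + 4978.5 + 5493.62 + 18308.97 = 30427.79
L = 34660.94 / 30427.79 × 100 = 113.9121
Paasche component (current-period weights):
ΣP(t=1)Q(t=1) = 306.42×6 + 376.95×9 + 535.87×12 + 2573.15×11 = 1838.52 + 3392.55 + 6430.44 + 28304.65 = 39966.16
ΣP(t=0)Q(t=1) = 274.45×6 + 497.85×9 + 499.42×12 + 2034.33×11 = 1646.7 + 4480.65 + 5993.04 + 22377.63 = 34498.02
P = 39966.16 / 34498.02 × 100 = 115.8506
Fisher = √(L × P) = √(113.9121 × 115.8506) = 114.8773

114.88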